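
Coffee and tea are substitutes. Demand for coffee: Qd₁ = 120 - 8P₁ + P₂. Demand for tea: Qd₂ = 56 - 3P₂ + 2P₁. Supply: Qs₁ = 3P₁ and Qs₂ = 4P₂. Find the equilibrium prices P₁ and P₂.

Market 1: 120 - 8P₁ + P₂ = 3P₁ → 11P₁ - P₂ = 120.
Market 2: 7P₂ - 2P₁ = 56.
Eliminating P₂: 7×(1) + 1×(2) gives 75P₁ = 896, so P₁ = 896/75.
Back-substitute into (2): P₂ = (56 + 2×896/75) / 7 = 856/75.

P₁ = 896/75, P₂ = 856/75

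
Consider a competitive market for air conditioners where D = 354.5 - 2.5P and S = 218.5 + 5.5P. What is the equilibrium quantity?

Q* = 312

Set D = S: 354.5 - 2.5P = 218.5 + 5.5P.
136 = 8P, so P* = 17.
Q* = 354.5 − 2.5(17) = 312.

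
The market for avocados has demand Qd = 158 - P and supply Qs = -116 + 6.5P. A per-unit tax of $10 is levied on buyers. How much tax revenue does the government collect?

Pre-tax equilibrium: P* = 548/15, Q* = 1822/15.
Tax on buyers shifts demand to Qd = 158 − 1(P + 10) = 148 - P.
148 - P = -116 + 6.5P gives seller price Ps = 35.2; buyers pay Pb = 35.2 + 10 = 45.2.
New quantity: Q = 158 − 1(45.2) = 112.8.
Revenue = 10 × 112.8 = 1128.

Tax revenue = 1128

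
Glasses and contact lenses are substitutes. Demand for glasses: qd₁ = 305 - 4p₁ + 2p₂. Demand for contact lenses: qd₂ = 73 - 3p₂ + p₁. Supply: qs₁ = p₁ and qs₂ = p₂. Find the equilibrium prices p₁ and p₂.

p₁ = 683/9, p₂ = 335/9

Market 1: 305 - 4p₁ + 2p₂ = p₁ → 5p₁ - 2p₂ = 305.
Market 2: 4p₂ - p₁ = 73.
Eliminating p₂: 4×(1) + 2×(2) gives 18p₁ = 1366, so p₁ = 683/9.
Back-substitute into (2): p₂ = (73 + 1×683/9) / 4 = 335/9.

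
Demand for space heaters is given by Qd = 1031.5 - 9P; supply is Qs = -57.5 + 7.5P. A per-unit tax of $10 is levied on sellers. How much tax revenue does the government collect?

Pre-tax equilibrium: P* = 66, Q* = 437.5.
Tax on sellers shifts supply to Qs = -57.5 + 7.5(P − 10) = -132.5 + 7.5P.
1031.5 - 9P = -132.5 + 7.5P gives buyer price Pb = 776/11; sellers receive Ps = 776/11 − 10 = 666/11.
New quantity: Q = 1031.5 − 9(776/11) = 8725/22.
Revenue = 10 × 8725/22 = 43625/11.

Tax revenue = 43625/11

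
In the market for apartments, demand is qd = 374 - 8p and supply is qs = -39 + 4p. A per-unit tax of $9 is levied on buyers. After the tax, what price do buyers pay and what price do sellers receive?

Buyers pay 449/12, sellers receive 341/12

Pre-tax equilibrium: p* = 413/12, q* = 296/3.
Tax on buyers shifts demand to qd = 374 − 8(p + 9) = 302 - 8p.
302 - 8p = -39 + 4p gives seller price ps = 341/12; buyers pay pb = 341/12 + 9 = 449/12.
New quantity: q = 374 − 8(449/12) = 224/3.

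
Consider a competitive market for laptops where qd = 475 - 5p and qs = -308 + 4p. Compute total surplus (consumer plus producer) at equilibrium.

Equilibrium: 475 - 5p = -308 + 4p gives p* = 87, q* = 40.
Demand choke price: p = 95; supply starts at p = 77.
CS = ½(95 − 87)(40) = 160; PS = ½(87 − 77)(40) = 200.

Total surplus = 360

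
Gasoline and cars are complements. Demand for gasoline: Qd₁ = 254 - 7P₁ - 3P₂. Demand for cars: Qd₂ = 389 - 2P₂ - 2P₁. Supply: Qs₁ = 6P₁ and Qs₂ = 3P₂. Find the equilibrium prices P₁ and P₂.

Market 1: 254 - 7P₁ - 3P₂ = 6P₁ → 13P₁ + 3P₂ = 254.
Market 2: 5P₂ + 2P₁ = 389.
Eliminating P₂: 5×(1) − 3×(2) gives 59P₁ = 103, so P₁ = 103/59.
Back-substitute into (2): P₂ = (389 − 2×103/59) / 5 = 4549/59.

P₁ = 103/59, P₂ = 4549/59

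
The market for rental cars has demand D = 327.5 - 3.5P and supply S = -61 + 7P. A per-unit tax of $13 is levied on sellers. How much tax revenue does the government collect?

Pre-tax equilibrium: P* = 37, Q* = 198.
Tax on sellers shifts supply to S = -61 + 7(P − 13) = -152 + 7P.
327.5 - 3.5P = -152 + 7P gives buyer price Pb = 137/3; sellers receive Ps = 137/3 − 13 = 98/3.
New quantity: Q = 327.5 − 3.5(137/3) = 503/3.
Revenue = 13 × 503/3 = 6539/3.

Tax revenue = 6539/3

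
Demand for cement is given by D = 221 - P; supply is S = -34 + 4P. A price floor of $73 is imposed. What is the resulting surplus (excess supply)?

Surplus = 110

Equilibrium price would be P* = 51, so the floor at 73 binds.
At P = 73: D = 148, S = 258.
Surplus = 258 − 148 = 110.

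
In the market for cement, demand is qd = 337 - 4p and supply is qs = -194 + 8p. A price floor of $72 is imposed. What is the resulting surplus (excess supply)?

Surplus = 333

Equilibrium price would be p* = 44.25, so the floor at 72 binds.
At p = 72: qd = 49, qs = 382.
Surplus = 382 − 49 = 333.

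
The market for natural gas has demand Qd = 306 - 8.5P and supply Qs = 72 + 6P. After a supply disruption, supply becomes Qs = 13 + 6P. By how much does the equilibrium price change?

ΔP = 118/29

Original equilibrium: P* = 468/29, Q* = 4896/29.
New equilibrium: 306 - 8.5P = 13 + 6P, so 293 = 14.5P and P' = 586/29; Q' = 306 − 8.5(586/29) = 3893/29.
Change in price: 586/29 − 468/29 = 118/29.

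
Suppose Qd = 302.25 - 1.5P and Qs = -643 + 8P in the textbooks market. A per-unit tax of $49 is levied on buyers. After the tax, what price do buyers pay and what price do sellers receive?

Buyers pay 5349/38, sellers receive 3487/38

Pre-tax equilibrium: P* = 99.5, Q* = 153.
Tax on buyers shifts demand to Qd = 302.25 − 1.5(P + 49) = 228.75 - 1.5P.
228.75 - 1.5P = -643 + 8P gives seller price Ps = 3487/38; buyers pay Pb = 3487/38 + 49 = 5349/38.
New quantity: Q = 302.25 − 1.5(5349/38) = 1731/19.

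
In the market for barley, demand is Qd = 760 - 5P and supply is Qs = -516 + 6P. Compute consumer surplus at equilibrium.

Equilibrium: 760 - 5P = -516 + 6P gives P* = 116, Q* = 180.
Demand choke price (Qd = 0): P = 152.
CS = ½(152 − 116)(180) = 3240.

Consumer surplus = 3240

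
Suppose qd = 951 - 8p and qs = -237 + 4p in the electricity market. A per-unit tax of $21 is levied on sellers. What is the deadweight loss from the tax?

Deadweight loss = 588

Pre-tax equilibrium: p* = 99, q* = 159.
Tax on sellers shifts supply to qs = -237 + 4(p − 21) = -321 + 4p.
951 - 8p = -321 + 4p gives buyer price pb = 106; sellers receive ps = 106 − 21 = 85.
New quantity: q = 951 − 8(106) = 103.
DWL = ½ × 21 × (159 − 103) = 588.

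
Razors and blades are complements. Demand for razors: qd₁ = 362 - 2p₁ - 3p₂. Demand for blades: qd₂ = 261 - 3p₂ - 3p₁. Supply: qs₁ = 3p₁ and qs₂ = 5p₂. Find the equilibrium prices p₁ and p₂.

p₁ = 2113/31, p₂ = 219/31

Market 1: 362 - 2p₁ - 3p₂ = 3p₁ → 5p₁ + 3p₂ = 362.
Market 2: 8p₂ + 3p₁ = 261.
Eliminating p₂: 8×(1) − 3×(2) gives 31p₁ = 2113, so p₁ = 2113/31.
Back-substitute into (2): p₂ = (261 − 3×2113/31) / 8 = 219/31.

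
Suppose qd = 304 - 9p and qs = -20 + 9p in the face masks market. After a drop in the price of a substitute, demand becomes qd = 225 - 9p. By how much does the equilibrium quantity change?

Δq = -39.5

Original equilibrium: p* = 18, q* = 142.
New equilibrium: 225 - 9p = -20 + 9p, so 245 = 18p and p' = 245/18; q' = 225 − 9(245/18) = 102.5.
Change in quantity: 102.5 − 142 = -39.5.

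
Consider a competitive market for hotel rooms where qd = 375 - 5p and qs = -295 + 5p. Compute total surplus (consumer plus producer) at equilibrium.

Equilibrium: 375 - 5p = -295 + 5p gives p* = 67, q* = 40.
Demand choke price: p = 75; supply starts at p = 59.
CS = ½(75 − 67)(40) = 160; PS = ½(67 − 59)(40) = 160.

Total surplus = 320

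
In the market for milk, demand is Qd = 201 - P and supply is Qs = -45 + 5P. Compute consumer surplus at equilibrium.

Consumer surplus = 12800

Equilibrium: 201 - P = -45 + 5P gives P* = 41, Q* = 160.
Demand choke price (Qd = 0): P = 201.
CS = ½(201 − 41)(160) = 12800.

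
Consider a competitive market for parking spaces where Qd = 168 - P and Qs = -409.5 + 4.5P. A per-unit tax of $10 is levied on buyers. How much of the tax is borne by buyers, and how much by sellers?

Pre-tax equilibrium: P* = 105, Q* = 63.
Tax on buyers shifts demand to Qd = 168 − 1(P + 10) = 158 - P.
158 - P = -409.5 + 4.5P gives seller price Ps = 1135/11; buyers pay Pb = 1135/11 + 10 = 1245/11.
New quantity: Q = 168 − 1(1245/11) = 603/11.
Buyer burden = 1245/11 − 105 = 90/11; seller burden = 105 − 1135/11 = 20/11.

Buyers bear 90/11, sellers bear 20/11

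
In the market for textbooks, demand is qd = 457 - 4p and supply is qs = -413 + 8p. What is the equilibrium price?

p* = 72.5

Set qd = qs: 457 - 4p = -413 + 8p.
870 = 12p, so p* = 72.5.
q* = 457 − 4(72.5) = 167.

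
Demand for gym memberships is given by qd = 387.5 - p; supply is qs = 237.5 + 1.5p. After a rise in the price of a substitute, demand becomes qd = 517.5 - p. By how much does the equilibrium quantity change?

Δq = 78

Original equilibrium: p* = 60, q* = 327.5.
New equilibrium: 517.5 - p = 237.5 + 1.5p, so 280 = 2.5p and p' = 112; q' = 517.5 − 1(112) = 405.5.
Change in quantity: 405.5 − 327.5 = 78.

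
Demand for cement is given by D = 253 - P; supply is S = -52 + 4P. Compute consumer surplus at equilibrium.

Equilibrium: 253 - P = -52 + 4P gives P* = 61, Q* = 192.
Demand choke price (D = 0): P = 253.
CS = ½(253 − 61)(192) = 18432.

Consumer surplus = 18432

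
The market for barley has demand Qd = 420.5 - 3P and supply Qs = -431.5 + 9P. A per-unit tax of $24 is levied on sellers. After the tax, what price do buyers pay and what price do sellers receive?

Pre-tax equilibrium: P* = 71, Q* = 207.5.
Tax on sellers shifts supply to Qs = -431.5 + 9(P − 24) = -647.5 + 9P.
420.5 - 3P = -647.5 + 9P gives buyer price Pb = 89; sellers receive Ps = 89 − 24 = 65.
New quantity: Q = 420.5 − 3(89) = 153.5.

Buyers pay $89, sellers receive $65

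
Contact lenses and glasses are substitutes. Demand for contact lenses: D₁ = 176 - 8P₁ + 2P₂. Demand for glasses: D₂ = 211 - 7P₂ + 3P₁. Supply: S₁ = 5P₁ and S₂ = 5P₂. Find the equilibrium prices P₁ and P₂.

P₁ = 1267/75, P₂ = 3271/150

Market 1: 176 - 8P₁ + 2P₂ = 5P₁ → 13P₁ - 2P₂ = 176.
Market 2: 12P₂ - 3P₁ = 211.
Eliminating P₂: 12×(1) + 2×(2) gives 150P₁ = 2534, so P₁ = 1267/75.
Back-substitute into (2): P₂ = (211 + 3×1267/75) / 12 = 3271/150.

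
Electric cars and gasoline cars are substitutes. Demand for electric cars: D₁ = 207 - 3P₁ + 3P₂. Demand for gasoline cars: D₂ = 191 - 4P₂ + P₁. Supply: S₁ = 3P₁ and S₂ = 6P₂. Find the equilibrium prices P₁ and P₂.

P₁ = 881/19, P₂ = 451/19

Market 1: 207 - 3P₁ + 3P₂ = 3P₁ → 6P₁ - 3P₂ = 207.
Market 2: 10P₂ - P₁ = 191.
Eliminating P₂: 10×(1) + 3×(2) gives 57P₁ = 2643, so P₁ = 881/19.
Back-substitute into (2): P₂ = (191 + 1×881/19) / 10 = 451/19.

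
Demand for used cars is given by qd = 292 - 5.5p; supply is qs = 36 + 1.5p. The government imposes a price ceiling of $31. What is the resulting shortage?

Shortage = 39

Equilibrium price would be p* = 256/7, so the ceiling at 31 binds.
At p = 31: qd = 292 − 5.5(31) = 121.5, qs = 36 + 1.5(31) = 82.5.
Shortage = 121.5 − 82.5 = 39.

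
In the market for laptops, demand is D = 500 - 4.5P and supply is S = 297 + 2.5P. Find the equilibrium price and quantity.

P* = 29, Q* = 369.5

Set D = S: 500 - 4.5P = 297 + 2.5P.
203 = 7P, so P* = 29.
Q* = 500 − 4.5(29) = 369.5.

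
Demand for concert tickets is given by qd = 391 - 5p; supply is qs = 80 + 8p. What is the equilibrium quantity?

q* = 3528/13

Set qd = qs: 391 - 5p = 80 + 8p.
311 = 13p, so p* = 311/13.
q* = 391 − 5(311/13) = 3528/13.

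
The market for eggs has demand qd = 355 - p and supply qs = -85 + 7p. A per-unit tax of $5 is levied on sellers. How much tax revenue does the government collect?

Pre-tax equilibrium: p* = 55, q* = 300.
Tax on sellers shifts supply to qs = -85 + 7(p − 5) = -120 + 7p.
355 - p = -120 + 7p gives buyer price pb = 59.375; sellers receive ps = 59.375 − 5 = 54.375.
New quantity: q = 355 − 1(59.375) = 295.625.
Revenue = 5 × 295.625 = 1478.125.

Tax revenue = 1478.125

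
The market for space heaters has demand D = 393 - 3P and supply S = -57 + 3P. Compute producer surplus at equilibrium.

Equilibrium: 393 - 3P = -57 + 3P gives P* = 75, Q* = 168.
Supply starts at P = 19 (where S = 0).
PS = ½(75 − 19)(168) = 4704.

Producer surplus = 4704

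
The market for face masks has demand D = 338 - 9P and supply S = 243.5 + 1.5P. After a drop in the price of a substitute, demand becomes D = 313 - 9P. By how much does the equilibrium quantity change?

ΔQ = -25/7

Original equilibrium: P* = 9, Q* = 257.
New equilibrium: 313 - 9P = 243.5 + 1.5P, so 69.5 = 10.5P and P' = 139/21; Q' = 313 − 9(139/21) = 1774/7.
Change in quantity: 1774/7 − 257 = -25/7.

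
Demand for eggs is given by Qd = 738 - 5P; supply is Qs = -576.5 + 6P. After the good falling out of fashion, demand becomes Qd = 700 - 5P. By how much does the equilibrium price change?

ΔP = -38/11

Original equilibrium: P* = 119.5, Q* = 140.5.
New equilibrium: 700 - 5P = -576.5 + 6P, so 1276.5 = 11P and P' = 2553/22; Q' = 700 − 5(2553/22) = 2635/22.
Change in price: 2553/22 − 119.5 = -38/11.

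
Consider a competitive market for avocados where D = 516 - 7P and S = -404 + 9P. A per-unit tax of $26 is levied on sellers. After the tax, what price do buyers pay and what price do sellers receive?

Pre-tax equilibrium: P* = 57.5, Q* = 113.5.
Tax on sellers shifts supply to S = -404 + 9(P − 26) = -638 + 9P.
516 - 7P = -638 + 9P gives buyer price Pb = 72.125; sellers receive Ps = 72.125 − 26 = 46.125.
New quantity: Q = 516 − 7(72.125) = 11.125.

Buyers pay $72.125, sellers receive $46.125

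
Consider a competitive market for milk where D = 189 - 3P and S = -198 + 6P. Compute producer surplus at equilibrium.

Producer surplus = 300

Equilibrium: 189 - 3P = -198 + 6P gives P* = 43, Q* = 60.
Supply starts at P = 33 (where S = 0).
PS = ½(43 − 33)(60) = 300.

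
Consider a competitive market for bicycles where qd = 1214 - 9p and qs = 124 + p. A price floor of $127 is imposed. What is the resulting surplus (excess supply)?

Equilibrium price would be p* = 109, so the floor at 127 binds.
At p = 127: qd = 71, qs = 251.
Surplus = 251 − 71 = 180.

Surplus = 180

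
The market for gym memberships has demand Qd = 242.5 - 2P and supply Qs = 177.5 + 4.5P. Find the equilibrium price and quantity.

P* = 10, Q* = 222.5

Set Qd = Qs: 242.5 - 2P = 177.5 + 4.5P.
65 = 6.5P, so P* = 10.
Q* = 242.5 − 2(10) = 222.5.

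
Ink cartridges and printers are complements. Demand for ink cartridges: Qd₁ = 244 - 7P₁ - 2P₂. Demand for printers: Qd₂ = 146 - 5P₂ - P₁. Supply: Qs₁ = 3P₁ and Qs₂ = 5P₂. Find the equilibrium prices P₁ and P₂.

Market 1: 244 - 7P₁ - 2P₂ = 3P₁ → 10P₁ + 2P₂ = 244.
Market 2: 10P₂ + P₁ = 146.
Eliminating P₂: 10×(1) − 2×(2) gives 98P₁ = 2148, so P₁ = 1074/49.
Back-substitute into (2): P₂ = (146 − 1×1074/49) / 10 = 608/49.

P₁ = 1074/49, P₂ = 608/49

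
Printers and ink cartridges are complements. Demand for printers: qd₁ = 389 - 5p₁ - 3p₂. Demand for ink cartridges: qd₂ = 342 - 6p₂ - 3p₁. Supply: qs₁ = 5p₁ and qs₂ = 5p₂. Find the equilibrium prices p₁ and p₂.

p₁ = 3253/101, p₂ = 2253/101

Market 1: 389 - 5p₁ - 3p₂ = 5p₁ → 10p₁ + 3p₂ = 389.
Market 2: 11p₂ + 3p₁ = 342.
Eliminating p₂: 11×(1) − 3×(2) gives 101p₁ = 3253, so p₁ = 3253/101.
Back-substitute into (2): p₂ = (342 − 3×3253/101) / 11 = 2253/101.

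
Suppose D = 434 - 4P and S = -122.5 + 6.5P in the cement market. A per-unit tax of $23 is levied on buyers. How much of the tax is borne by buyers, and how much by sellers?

Pre-tax equilibrium: P* = 53, Q* = 222.
Tax on buyers shifts demand to D = 434 − 4(P + 23) = 342 - 4P.
342 - 4P = -122.5 + 6.5P gives seller price Ps = 929/21; buyers pay Pb = 929/21 + 23 = 1412/21.
New quantity: Q = 434 − 4(1412/21) = 3466/21.
Buyer burden = 1412/21 − 53 = 299/21; seller burden = 53 − 929/21 = 184/21.

Buyers bear 299/21, sellers bear 184/21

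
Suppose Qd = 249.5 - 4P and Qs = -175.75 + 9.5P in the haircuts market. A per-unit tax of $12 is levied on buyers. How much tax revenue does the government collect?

Pre-tax equilibrium: P* = 31.5, Q* = 123.5.
Tax on buyers shifts demand to Qd = 249.5 − 4(P + 12) = 201.5 - 4P.
201.5 - 4P = -175.75 + 9.5P gives seller price Ps = 503/18; buyers pay Pb = 503/18 + 12 = 719/18.
New quantity: Q = 249.5 − 4(719/18) = 1615/18.
Revenue = 12 × 1615/18 = 3230/3.

Tax revenue = 3230/3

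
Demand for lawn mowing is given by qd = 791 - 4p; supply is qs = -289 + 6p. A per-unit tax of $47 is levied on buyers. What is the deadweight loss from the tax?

Pre-tax equilibrium: p* = 108, q* = 359.
Tax on buyers shifts demand to qd = 791 − 4(p + 47) = 603 - 4p.
603 - 4p = -289 + 6p gives seller price ps = 89.2; buyers pay pb = 89.2 + 47 = 136.2.
New quantity: q = 791 − 4(136.2) = 246.2.
DWL = ½ × 47 × (359 − 246.2) = 2650.8.

Deadweight loss = 2650.8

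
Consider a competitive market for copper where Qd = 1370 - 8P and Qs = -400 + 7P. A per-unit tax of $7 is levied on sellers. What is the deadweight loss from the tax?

Pre-tax equilibrium: P* = 118, Q* = 426.
Tax on sellers shifts supply to Qs = -400 + 7(P − 7) = -449 + 7P.
1370 - 8P = -449 + 7P gives buyer price Pb = 1819/15; sellers receive Ps = 1819/15 − 7 = 1714/15.
New quantity: Q = 1370 − 8(1819/15) = 5998/15.
DWL = ½ × 7 × (426 − 5998/15) = 1372/15.

Deadweight loss = 1372/15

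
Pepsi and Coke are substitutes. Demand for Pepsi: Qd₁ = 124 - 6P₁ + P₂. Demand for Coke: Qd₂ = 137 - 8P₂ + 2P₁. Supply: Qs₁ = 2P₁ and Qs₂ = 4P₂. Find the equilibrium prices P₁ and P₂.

Market 1: 124 - 6P₁ + P₂ = 2P₁ → 8P₁ - P₂ = 124.
Market 2: 12P₂ - 2P₁ = 137.
Eliminating P₂: 12×(1) + 1×(2) gives 94P₁ = 1625, so P₁ = 1625/94.
Back-substitute into (2): P₂ = (137 + 2×1625/94) / 12 = 672/47.

P₁ = 1625/94, P₂ = 672/47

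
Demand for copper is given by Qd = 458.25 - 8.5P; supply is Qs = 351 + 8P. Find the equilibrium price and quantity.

Set Qd = Qs: 458.25 - 8.5P = 351 + 8P.
107.25 = 16.5P, so P* = 6.5.
Q* = 458.25 − 8.5(6.5) = 403.

P* = 6.5, Q* = 403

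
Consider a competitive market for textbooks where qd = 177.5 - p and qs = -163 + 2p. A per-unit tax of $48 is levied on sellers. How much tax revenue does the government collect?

Pre-tax equilibrium: p* = 113.5, q* = 64.
Tax on sellers shifts supply to qs = -163 + 2(p − 48) = -259 + 2p.
177.5 - p = -259 + 2p gives buyer price pb = 145.5; sellers receive ps = 145.5 − 48 = 97.5.
New quantity: q = 177.5 − 1(145.5) = 32.
Revenue = 48 × 32 = 1536.

Tax revenue = 1536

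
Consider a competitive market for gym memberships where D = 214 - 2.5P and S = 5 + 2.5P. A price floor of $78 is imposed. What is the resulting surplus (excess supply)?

Equilibrium price would be P* = 41.8, so the floor at 78 binds.
At P = 78: D = 19, S = 200.
Surplus = 200 − 19 = 181.

Surplus = 181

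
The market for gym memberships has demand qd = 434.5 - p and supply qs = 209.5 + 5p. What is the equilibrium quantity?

q* = 397

Set qd = qs: 434.5 - p = 209.5 + 5p.
225 = 6p, so p* = 37.5.
q* = 434.5 − 1(37.5) = 397.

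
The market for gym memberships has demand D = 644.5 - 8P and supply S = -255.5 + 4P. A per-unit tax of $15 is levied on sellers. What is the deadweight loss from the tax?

Pre-tax equilibrium: P* = 75, Q* = 44.5.
Tax on sellers shifts supply to S = -255.5 + 4(P − 15) = -315.5 + 4P.
644.5 - 8P = -315.5 + 4P gives buyer price Pb = 80; sellers receive Ps = 80 − 15 = 65.
New quantity: Q = 644.5 − 8(80) = 4.5.
DWL = ½ × 15 × (44.5 − 4.5) = 300.

Deadweight loss = 300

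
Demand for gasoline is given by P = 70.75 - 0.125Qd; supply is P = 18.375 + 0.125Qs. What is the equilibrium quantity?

Set the two price expressions equal: 70.75 - 0.125Q = 18.375 + 0.125Q.
52.375 = 0.25Q, so Q* = 209.5.
P* = 70.75 − (0.125)(209.5) = 44.5625.

Q* = 209.5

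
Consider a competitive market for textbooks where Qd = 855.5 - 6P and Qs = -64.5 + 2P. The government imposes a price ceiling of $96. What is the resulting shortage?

Shortage = 152

Equilibrium price would be P* = 115, so the ceiling at 96 binds.
At P = 96: Qd = 855.5 − 6(96) = 279.5, Qs = -64.5 + 2(96) = 127.5.
Shortage = 279.5 − 127.5 = 152.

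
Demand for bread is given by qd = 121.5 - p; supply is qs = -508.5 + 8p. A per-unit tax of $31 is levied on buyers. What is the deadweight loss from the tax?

Deadweight loss = 3844/9

Pre-tax equilibrium: p* = 70, q* = 51.5.
Tax on buyers shifts demand to qd = 121.5 − 1(p + 31) = 90.5 - p.
90.5 - p = -508.5 + 8p gives seller price ps = 599/9; buyers pay pb = 599/9 + 31 = 878/9.
New quantity: q = 121.5 − 1(878/9) = 431/18.
DWL = ½ × 31 × (51.5 − 431/18) = 3844/9.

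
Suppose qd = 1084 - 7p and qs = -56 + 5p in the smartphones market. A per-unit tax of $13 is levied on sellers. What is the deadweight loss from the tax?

Pre-tax equilibrium: p* = 95, q* = 419.
Tax on sellers shifts supply to qs = -56 + 5(p − 13) = -121 + 5p.
1084 - 7p = -121 + 5p gives buyer price pb = 1205/12; sellers receive ps = 1205/12 − 13 = 1049/12.
New quantity: q = 1084 − 7(1205/12) = 4573/12.
DWL = ½ × 13 × (419 − 4573/12) = 5915/24.

Deadweight loss = 5915/24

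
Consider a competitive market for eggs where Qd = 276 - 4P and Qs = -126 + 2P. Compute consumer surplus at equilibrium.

Consumer surplus = 8

Equilibrium: 276 - 4P = -126 + 2P gives P* = 67, Q* = 8.
Demand choke price (Qd = 0): P = 69.
CS = ½(69 − 67)(8) = 8.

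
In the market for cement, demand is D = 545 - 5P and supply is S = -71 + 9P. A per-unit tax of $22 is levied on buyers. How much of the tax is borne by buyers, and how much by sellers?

Pre-tax equilibrium: P* = 44, Q* = 325.
Tax on buyers shifts demand to D = 545 − 5(P + 22) = 435 - 5P.
435 - 5P = -71 + 9P gives seller price Ps = 253/7; buyers pay Pb = 253/7 + 22 = 407/7.
New quantity: Q = 545 − 5(407/7) = 1780/7.
Buyer burden = 407/7 − 44 = 99/7; seller burden = 44 − 253/7 = 55/7.

Buyers bear 99/7, sellers bear 55/7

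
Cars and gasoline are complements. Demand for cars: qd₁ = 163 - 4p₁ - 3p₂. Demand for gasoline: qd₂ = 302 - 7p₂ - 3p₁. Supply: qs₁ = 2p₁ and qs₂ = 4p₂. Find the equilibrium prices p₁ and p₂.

Market 1: 163 - 4p₁ - 3p₂ = 2p₁ → 6p₁ + 3p₂ = 163.
Market 2: 11p₂ + 3p₁ = 302.
Eliminating p₂: 11×(1) − 3×(2) gives 57p₁ = 887, so p₁ = 887/57.
Back-substitute into (2): p₂ = (302 − 3×887/57) / 11 = 441/19.

p₁ = 887/57, p₂ = 441/19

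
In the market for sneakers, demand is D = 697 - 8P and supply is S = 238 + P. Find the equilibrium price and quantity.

P* = 51, Q* = 289

Set D = S: 697 - 8P = 238 + P.
459 = 9P, so P* = 51.
Q* = 697 − 8(51) = 289.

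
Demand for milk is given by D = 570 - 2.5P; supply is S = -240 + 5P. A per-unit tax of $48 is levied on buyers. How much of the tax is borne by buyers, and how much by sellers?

Buyers bear $32, sellers bear $16

Pre-tax equilibrium: P* = 108, Q* = 300.
Tax on buyers shifts demand to D = 570 − 2.5(P + 48) = 450 - 2.5P.
450 - 2.5P = -240 + 5P gives seller price Ps = 92; buyers pay Pb = 92 + 48 = 140.
New quantity: Q = 570 − 2.5(140) = 220.
Buyer burden = 140 − 108 = 32; seller burden = 108 − 92 = 16.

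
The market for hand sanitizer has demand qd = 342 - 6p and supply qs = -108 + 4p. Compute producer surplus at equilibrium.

Equilibrium: 342 - 6p = -108 + 4p gives p* = 45, q* = 72.
Supply starts at p = 27 (where qs = 0).
PS = ½(45 − 27)(72) = 648.

Producer surplus = 648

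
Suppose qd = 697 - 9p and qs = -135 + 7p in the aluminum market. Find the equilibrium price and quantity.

Set qd = qs: 697 - 9p = -135 + 7p.
832 = 16p, so p* = 52.
q* = 697 − 9(52) = 229.

p* = 52, q* = 229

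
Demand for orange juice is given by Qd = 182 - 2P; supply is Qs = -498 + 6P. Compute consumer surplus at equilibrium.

Consumer surplus = 36

Equilibrium: 182 - 2P = -498 + 6P gives P* = 85, Q* = 12.
Demand choke price (Qd = 0): P = 91.
CS = ½(91 − 85)(12) = 36.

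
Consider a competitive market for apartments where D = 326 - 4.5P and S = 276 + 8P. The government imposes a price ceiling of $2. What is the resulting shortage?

Shortage = 25

Equilibrium price would be P* = 4, so the ceiling at 2 binds.
At P = 2: D = 326 − 4.5(2) = 317, S = 276 + 8(2) = 292.
Shortage = 317 − 292 = 25.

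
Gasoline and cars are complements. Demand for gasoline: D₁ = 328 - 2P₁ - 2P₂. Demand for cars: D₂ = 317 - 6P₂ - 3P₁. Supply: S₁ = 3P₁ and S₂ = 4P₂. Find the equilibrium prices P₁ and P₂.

Market 1: 328 - 2P₁ - 2P₂ = 3P₁ → 5P₁ + 2P₂ = 328.
Market 2: 10P₂ + 3P₁ = 317.
Eliminating P₂: 10×(1) − 2×(2) gives 44P₁ = 2646, so P₁ = 1323/22.
Back-substitute into (2): P₂ = (317 − 3×1323/22) / 10 = 601/44.

P₁ = 1323/22, P₂ = 601/44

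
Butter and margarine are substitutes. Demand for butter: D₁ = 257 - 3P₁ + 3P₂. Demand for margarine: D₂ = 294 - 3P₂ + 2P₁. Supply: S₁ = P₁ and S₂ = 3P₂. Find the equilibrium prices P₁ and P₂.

Market 1: 257 - 3P₁ + 3P₂ = P₁ → 4P₁ - 3P₂ = 257.
Market 2: 6P₂ - 2P₁ = 294.
Eliminating P₂: 6×(1) + 3×(2) gives 18P₁ = 2424, so P₁ = 404/3.
Back-substitute into (2): P₂ = (294 + 2×404/3) / 6 = 845/9.

P₁ = 404/3, P₂ = 845/9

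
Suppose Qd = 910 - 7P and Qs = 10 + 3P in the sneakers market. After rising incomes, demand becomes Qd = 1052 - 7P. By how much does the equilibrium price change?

ΔP = 14.2

Original equilibrium: P* = 90, Q* = 280.
New equilibrium: 1052 - 7P = 10 + 3P, so 1042 = 10P and P' = 104.2; Q' = 1052 − 7(104.2) = 322.6.
Change in price: 104.2 − 90 = 14.2.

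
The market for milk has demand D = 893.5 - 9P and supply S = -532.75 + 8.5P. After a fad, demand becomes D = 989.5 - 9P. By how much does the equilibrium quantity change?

ΔQ = 1632/35

Original equilibrium: P* = 81.5, Q* = 160.
New equilibrium: 989.5 - 9P = -532.75 + 8.5P, so 1522.25 = 17.5P and P' = 6089/70; Q' = 989.5 − 9(6089/70) = 7232/35.
Change in quantity: 7232/35 − 160 = 1632/35.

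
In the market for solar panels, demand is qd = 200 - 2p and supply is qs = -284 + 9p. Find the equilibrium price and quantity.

Set qd = qs: 200 - 2p = -284 + 9p.
484 = 11p, so p* = 44.
q* = 200 − 2(44) = 112.

p* = 44, q* = 112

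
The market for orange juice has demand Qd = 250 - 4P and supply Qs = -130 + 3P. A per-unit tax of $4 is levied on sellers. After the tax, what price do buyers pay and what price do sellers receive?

Buyers pay $56, sellers receive $52

Pre-tax equilibrium: P* = 380/7, Q* = 230/7.
Tax on sellers shifts supply to Qs = -130 + 3(P − 4) = -142 + 3P.
250 - 4P = -142 + 3P gives buyer price Pb = 56; sellers receive Ps = 56 − 4 = 52.
New quantity: Q = 250 − 4(56) = 26.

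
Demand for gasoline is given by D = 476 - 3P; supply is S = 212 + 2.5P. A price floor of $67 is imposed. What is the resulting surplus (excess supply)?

Surplus = 104.5

Equilibrium price would be P* = 48, so the floor at 67 binds.
At P = 67: D = 275, S = 379.5.
Surplus = 379.5 − 275 = 104.5.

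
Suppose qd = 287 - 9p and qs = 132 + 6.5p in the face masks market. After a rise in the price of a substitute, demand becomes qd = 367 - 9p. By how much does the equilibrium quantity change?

Original equilibrium: p* = 10, q* = 197.
New equilibrium: 367 - 9p = 132 + 6.5p, so 235 = 15.5p and p' = 470/31; q' = 367 − 9(470/31) = 7147/31.
Change in quantity: 7147/31 − 197 = 1040/31.

Δq = 1040/31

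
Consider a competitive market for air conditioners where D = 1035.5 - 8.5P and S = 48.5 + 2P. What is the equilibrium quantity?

Set D = S: 1035.5 - 8.5P = 48.5 + 2P.
987 = 10.5P, so P* = 94.
Q* = 1035.5 − 8.5(94) = 236.5.

Q* = 236.5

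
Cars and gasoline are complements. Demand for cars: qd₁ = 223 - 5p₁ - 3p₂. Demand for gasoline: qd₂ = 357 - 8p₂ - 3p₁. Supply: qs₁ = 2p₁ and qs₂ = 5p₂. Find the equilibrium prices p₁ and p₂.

Market 1: 223 - 5p₁ - 3p₂ = 2p₁ → 7p₁ + 3p₂ = 223.
Market 2: 13p₂ + 3p₁ = 357.
Eliminating p₂: 13×(1) − 3×(2) gives 82p₁ = 1828, so p₁ = 914/41.
Back-substitute into (2): p₂ = (357 − 3×914/41) / 13 = 915/41.

p₁ = 914/41, p₂ = 915/41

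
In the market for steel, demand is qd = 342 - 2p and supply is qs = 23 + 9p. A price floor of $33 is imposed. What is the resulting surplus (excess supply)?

Equilibrium price would be p* = 29, so the floor at 33 binds.
At p = 33: qd = 276, qs = 320.
Surplus = 320 − 276 = 44.

Surplus = 44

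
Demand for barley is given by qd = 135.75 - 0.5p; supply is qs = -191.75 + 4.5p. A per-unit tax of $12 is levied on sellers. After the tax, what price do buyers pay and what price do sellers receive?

Pre-tax equilibrium: p* = 65.5, q* = 103.
Tax on sellers shifts supply to qs = -191.75 + 4.5(p − 12) = -245.75 + 4.5p.
135.75 - 0.5p = -245.75 + 4.5p gives buyer price pb = 76.3; sellers receive ps = 76.3 − 12 = 64.3.
New quantity: q = 135.75 − 0.5(76.3) = 97.6.

Buyers pay $76.3, sellers receive $64.3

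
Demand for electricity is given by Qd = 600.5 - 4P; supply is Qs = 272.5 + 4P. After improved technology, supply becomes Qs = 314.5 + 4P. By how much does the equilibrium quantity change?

ΔQ = 21

Original equilibrium: P* = 41, Q* = 436.5.
New equilibrium: 600.5 - 4P = 314.5 + 4P, so 286 = 8P and P' = 35.75; Q' = 600.5 − 4(35.75) = 457.5.
Change in quantity: 457.5 − 436.5 = 21.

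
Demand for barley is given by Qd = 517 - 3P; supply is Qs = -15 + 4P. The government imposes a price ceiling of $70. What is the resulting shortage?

Shortage = 42

Equilibrium price would be P* = 76, so the ceiling at 70 binds.
At P = 70: Qd = 517 − 3(70) = 307, Qs = -15 + 4(70) = 265.
Shortage = 307 − 265 = 42.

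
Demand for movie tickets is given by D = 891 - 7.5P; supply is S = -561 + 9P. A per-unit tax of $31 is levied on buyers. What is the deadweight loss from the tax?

Pre-tax equilibrium: P* = 88, Q* = 231.
Tax on buyers shifts demand to D = 891 − 7.5(P + 31) = 658.5 - 7.5P.
658.5 - 7.5P = -561 + 9P gives seller price Ps = 813/11; buyers pay Pb = 813/11 + 31 = 1154/11.
New quantity: Q = 891 − 7.5(1154/11) = 1146/11.
DWL = ½ × 31 × (231 − 1146/11) = 43245/22.

Deadweight loss = 43245/22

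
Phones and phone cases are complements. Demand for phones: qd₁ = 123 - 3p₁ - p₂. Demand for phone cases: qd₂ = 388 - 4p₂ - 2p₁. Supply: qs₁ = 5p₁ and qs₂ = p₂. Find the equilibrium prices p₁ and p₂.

Market 1: 123 - 3p₁ - p₂ = 5p₁ → 8p₁ + p₂ = 123.
Market 2: 5p₂ + 2p₁ = 388.
Eliminating p₂: 5×(1) − 1×(2) gives 38p₁ = 227, so p₁ = 227/38.
Back-substitute into (2): p₂ = (388 − 2×227/38) / 5 = 1429/19.

p₁ = 227/38, p₂ = 1429/19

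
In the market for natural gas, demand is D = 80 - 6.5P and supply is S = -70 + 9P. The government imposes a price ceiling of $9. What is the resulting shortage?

Shortage = 10.5

Equilibrium price would be P* = 300/31, so the ceiling at 9 binds.
At P = 9: D = 80 − 6.5(9) = 21.5, S = -70 + 9(9) = 11.
Shortage = 21.5 − 11 = 10.5.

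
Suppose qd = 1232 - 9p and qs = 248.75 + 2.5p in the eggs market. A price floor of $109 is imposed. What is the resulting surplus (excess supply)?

Equilibrium price would be p* = 85.5, so the floor at 109 binds.
At p = 109: qd = 251, qs = 521.25.
Surplus = 521.25 − 251 = 270.25.

Surplus = 270.25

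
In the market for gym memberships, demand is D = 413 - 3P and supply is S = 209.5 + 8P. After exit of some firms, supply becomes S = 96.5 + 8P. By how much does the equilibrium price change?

ΔP = 113/11

Original equilibrium: P* = 18.5, Q* = 357.5.
New equilibrium: 413 - 3P = 96.5 + 8P, so 316.5 = 11P and P' = 633/22; Q' = 413 − 3(633/22) = 7187/22.
Change in price: 633/22 − 18.5 = 113/11.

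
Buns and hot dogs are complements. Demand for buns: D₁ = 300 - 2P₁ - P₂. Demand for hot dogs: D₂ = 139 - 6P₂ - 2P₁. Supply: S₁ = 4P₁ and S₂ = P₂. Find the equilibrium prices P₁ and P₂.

P₁ = 49.025, P₂ = 5.85

Market 1: 300 - 2P₁ - P₂ = 4P₁ → 6P₁ + P₂ = 300.
Market 2: 7P₂ + 2P₁ = 139.
Eliminating P₂: 7×(1) − 1×(2) gives 40P₁ = 1961, so P₁ = 49.025.
Back-substitute into (2): P₂ = (139 − 2×49.025) / 7 = 5.85.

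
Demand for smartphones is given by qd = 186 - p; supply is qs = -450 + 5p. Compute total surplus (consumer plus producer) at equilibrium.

Equilibrium: 186 - p = -450 + 5p gives p* = 106, q* = 80.
Demand choke price: p = 186; supply starts at p = 90.
CS = ½(186 − 106)(80) = 3200; PS = ½(106 − 90)(80) = 640.

Total surplus = 3840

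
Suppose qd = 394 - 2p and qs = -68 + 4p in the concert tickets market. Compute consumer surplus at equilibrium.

Consumer surplus = 14400

Equilibrium: 394 - 2p = -68 + 4p gives p* = 77, q* = 240.
Demand choke price (qd = 0): p = 197.
CS = ½(197 − 77)(240) = 14400.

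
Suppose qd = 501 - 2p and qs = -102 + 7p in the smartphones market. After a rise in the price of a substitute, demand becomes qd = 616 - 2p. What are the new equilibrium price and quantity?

Original equilibrium: p* = 67, q* = 367.
New equilibrium: 616 - 2p = -102 + 7p, so 718 = 9p and p' = 718/9; q' = 616 − 2(718/9) = 4108/9.

p' = 718/9, q' = 4108/9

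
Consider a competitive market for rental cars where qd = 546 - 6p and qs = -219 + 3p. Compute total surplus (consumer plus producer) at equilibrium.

Total surplus = 324

Equilibrium: 546 - 6p = -219 + 3p gives p* = 85, q* = 36.
Demand choke price: p = 91; supply starts at p = 73.
CS = ½(91 − 85)(36) = 108; PS = ½(85 − 73)(36) = 216.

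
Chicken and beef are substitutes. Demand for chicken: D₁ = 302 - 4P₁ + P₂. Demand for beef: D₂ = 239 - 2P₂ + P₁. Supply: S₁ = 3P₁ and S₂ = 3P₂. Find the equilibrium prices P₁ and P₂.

Market 1: 302 - 4P₁ + P₂ = 3P₁ → 7P₁ - P₂ = 302.
Market 2: 5P₂ - P₁ = 239.
Eliminating P₂: 5×(1) + 1×(2) gives 34P₁ = 1749, so P₁ = 1749/34.
Back-substitute into (2): P₂ = (239 + 1×1749/34) / 5 = 1975/34.

P₁ = 1749/34, P₂ = 1975/34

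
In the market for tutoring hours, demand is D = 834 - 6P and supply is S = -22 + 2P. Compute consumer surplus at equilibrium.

Consumer surplus = 3072

Equilibrium: 834 - 6P = -22 + 2P gives P* = 107, Q* = 192.
Demand choke price (D = 0): P = 139.
CS = ½(139 − 107)(192) = 3072.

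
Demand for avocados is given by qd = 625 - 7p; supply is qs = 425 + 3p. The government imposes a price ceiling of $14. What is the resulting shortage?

Equilibrium price would be p* = 20, so the ceiling at 14 binds.
At p = 14: qd = 625 − 7(14) = 527, qs = 425 + 3(14) = 467.
Shortage = 527 − 467 = 60.

Shortage = 60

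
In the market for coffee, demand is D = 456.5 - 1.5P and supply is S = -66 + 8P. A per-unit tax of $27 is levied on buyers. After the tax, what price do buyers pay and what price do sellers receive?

Buyers pay 1477/19, sellers receive 964/19

Pre-tax equilibrium: P* = 55, Q* = 374.
Tax on buyers shifts demand to D = 456.5 − 1.5(P + 27) = 416 - 1.5P.
416 - 1.5P = -66 + 8P gives seller price Ps = 964/19; buyers pay Pb = 964/19 + 27 = 1477/19.
New quantity: Q = 456.5 − 1.5(1477/19) = 6458/19.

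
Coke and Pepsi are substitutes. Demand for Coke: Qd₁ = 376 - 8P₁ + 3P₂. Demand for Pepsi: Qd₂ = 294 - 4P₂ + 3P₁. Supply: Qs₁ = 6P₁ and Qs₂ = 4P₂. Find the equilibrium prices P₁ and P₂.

P₁ = 3890/103, P₂ = 5244/103

Market 1: 376 - 8P₁ + 3P₂ = 6P₁ → 14P₁ - 3P₂ = 376.
Market 2: 8P₂ - 3P₁ = 294.
Eliminating P₂: 8×(1) + 3×(2) gives 103P₁ = 3890, so P₁ = 3890/103.
Back-substitute into (2): P₂ = (294 + 3×3890/103) / 8 = 5244/103.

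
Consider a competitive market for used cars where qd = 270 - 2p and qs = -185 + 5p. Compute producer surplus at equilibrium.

Producer surplus = 1960

Equilibrium: 270 - 2p = -185 + 5p gives p* = 65, q* = 140.
Supply starts at p = 37 (where qs = 0).
PS = ½(65 − 37)(140) = 1960.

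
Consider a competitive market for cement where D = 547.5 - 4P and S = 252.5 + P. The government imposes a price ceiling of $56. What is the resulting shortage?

Shortage = 15

Equilibrium price would be P* = 59, so the ceiling at 56 binds.
At P = 56: D = 547.5 − 4(56) = 323.5, S = 252.5 + 1(56) = 308.5.
Shortage = 323.5 − 308.5 = 15.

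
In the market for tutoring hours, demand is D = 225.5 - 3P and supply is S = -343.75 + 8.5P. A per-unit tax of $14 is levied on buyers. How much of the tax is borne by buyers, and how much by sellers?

Buyers bear 238/23, sellers bear 84/23

Pre-tax equilibrium: P* = 49.5, Q* = 77.
Tax on buyers shifts demand to D = 225.5 − 3(P + 14) = 183.5 - 3P.
183.5 - 3P = -343.75 + 8.5P gives seller price Ps = 2109/46; buyers pay Pb = 2109/46 + 14 = 2753/46.
New quantity: Q = 225.5 − 3(2753/46) = 1057/23.
Buyer burden = 2753/46 − 49.5 = 238/23; seller burden = 49.5 − 2109/46 = 84/23.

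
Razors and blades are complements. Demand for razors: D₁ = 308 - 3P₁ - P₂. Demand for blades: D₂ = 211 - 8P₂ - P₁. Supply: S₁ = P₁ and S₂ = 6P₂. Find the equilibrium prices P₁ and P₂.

P₁ = 4101/55, P₂ = 536/55

Market 1: 308 - 3P₁ - P₂ = P₁ → 4P₁ + P₂ = 308.
Market 2: 14P₂ + P₁ = 211.
Eliminating P₂: 14×(1) − 1×(2) gives 55P₁ = 4101, so P₁ = 4101/55.
Back-substitute into (2): P₂ = (211 − 1×4101/55) / 14 = 536/55.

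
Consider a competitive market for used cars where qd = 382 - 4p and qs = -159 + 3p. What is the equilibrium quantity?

q* = 510/7

Set qd = qs: 382 - 4p = -159 + 3p.
541 = 7p, so p* = 541/7.
q* = 382 − 4(541/7) = 510/7.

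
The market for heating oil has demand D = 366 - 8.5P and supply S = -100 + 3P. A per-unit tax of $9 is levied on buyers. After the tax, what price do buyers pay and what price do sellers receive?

Pre-tax equilibrium: P* = 932/23, Q* = 496/23.
Tax on buyers shifts demand to D = 366 − 8.5(P + 9) = 289.5 - 8.5P.
289.5 - 8.5P = -100 + 3P gives seller price Ps = 779/23; buyers pay Pb = 779/23 + 9 = 986/23.
New quantity: Q = 366 − 8.5(986/23) = 37/23.

Buyers pay 986/23, sellers receive 779/23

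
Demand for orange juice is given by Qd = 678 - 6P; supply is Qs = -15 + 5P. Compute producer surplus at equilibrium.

Producer surplus = 9000

Equilibrium: 678 - 6P = -15 + 5P gives P* = 63, Q* = 300.
Supply starts at P = 3 (where Qs = 0).
PS = ½(63 − 3)(300) = 9000.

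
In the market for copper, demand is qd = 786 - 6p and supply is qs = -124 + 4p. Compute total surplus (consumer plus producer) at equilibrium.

Total surplus = 12000

Equilibrium: 786 - 6p = -124 + 4p gives p* = 91, q* = 240.
Demand choke price: p = 131; supply starts at p = 31.
CS = ½(131 − 91)(240) = 4800; PS = ½(91 − 31)(240) = 7200.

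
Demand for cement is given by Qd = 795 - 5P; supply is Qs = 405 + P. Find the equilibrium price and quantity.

P* = 65, Q* = 470

Set Qd = Qs: 795 - 5P = 405 + P.
390 = 6P, so P* = 65.
Q* = 795 − 5(65) = 470.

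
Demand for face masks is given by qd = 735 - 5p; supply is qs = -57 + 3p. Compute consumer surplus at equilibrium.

Consumer surplus = 5760

Equilibrium: 735 - 5p = -57 + 3p gives p* = 99, q* = 240.
Demand choke price (qd = 0): p = 147.
CS = ½(147 − 99)(240) = 5760.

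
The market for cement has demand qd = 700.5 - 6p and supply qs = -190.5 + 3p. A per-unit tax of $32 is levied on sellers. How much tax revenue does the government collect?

Pre-tax equilibrium: p* = 99, q* = 106.5.
Tax on sellers shifts supply to qs = -190.5 + 3(p − 32) = -286.5 + 3p.
700.5 - 6p = -286.5 + 3p gives buyer price pb = 329/3; sellers receive ps = 329/3 − 32 = 233/3.
New quantity: q = 700.5 − 6(329/3) = 42.5.
Revenue = 32 × 42.5 = 1360.

Tax revenue = 1360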